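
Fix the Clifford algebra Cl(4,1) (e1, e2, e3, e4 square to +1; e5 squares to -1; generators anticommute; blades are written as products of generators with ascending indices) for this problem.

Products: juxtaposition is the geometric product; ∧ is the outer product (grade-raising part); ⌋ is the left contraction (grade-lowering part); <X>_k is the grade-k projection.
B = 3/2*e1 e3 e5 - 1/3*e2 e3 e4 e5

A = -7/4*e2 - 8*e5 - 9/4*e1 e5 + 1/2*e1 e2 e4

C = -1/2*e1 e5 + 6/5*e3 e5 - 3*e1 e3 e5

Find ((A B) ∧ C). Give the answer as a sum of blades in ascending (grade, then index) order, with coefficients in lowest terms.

step 1: 27/8*e3 + 12*e1 e3 - 1/6*e1 e3 e5 + 8/3*e2 e3 e4 + 7/12*e3 e4 e5 + 3/4*e1 e2 e3 e4 + 21/8*e1 e2 e3 e5 - 3/4*e2 e3 e4 e5
step 2: 27/16*e1 e3 e5 + 4/3*e1 e2 e3 e4 e5
Answer: 27/16*e1 e3 e5 + 4/3*e1 e2 e3 e4 e5


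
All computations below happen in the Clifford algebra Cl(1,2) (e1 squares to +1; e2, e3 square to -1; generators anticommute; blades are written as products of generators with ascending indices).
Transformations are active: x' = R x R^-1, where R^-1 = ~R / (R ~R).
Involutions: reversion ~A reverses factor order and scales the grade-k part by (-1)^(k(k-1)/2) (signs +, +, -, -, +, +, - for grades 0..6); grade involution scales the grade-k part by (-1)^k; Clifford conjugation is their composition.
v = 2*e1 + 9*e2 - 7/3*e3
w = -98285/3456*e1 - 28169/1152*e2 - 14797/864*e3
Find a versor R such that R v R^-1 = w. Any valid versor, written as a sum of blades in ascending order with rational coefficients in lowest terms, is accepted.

Reasoning: v^2 = w^2 = -742/9 since conjugation preserves the quadratic form; R = v + w = -91373/3456*e1 - 17801/1152*e2 - 16813/864*e3 is then valid when invertible, keeping its own part and reversing (v - w)/2.
Answer: -91373/3456*e1 - 17801/1152*e2 - 16813/864*e3


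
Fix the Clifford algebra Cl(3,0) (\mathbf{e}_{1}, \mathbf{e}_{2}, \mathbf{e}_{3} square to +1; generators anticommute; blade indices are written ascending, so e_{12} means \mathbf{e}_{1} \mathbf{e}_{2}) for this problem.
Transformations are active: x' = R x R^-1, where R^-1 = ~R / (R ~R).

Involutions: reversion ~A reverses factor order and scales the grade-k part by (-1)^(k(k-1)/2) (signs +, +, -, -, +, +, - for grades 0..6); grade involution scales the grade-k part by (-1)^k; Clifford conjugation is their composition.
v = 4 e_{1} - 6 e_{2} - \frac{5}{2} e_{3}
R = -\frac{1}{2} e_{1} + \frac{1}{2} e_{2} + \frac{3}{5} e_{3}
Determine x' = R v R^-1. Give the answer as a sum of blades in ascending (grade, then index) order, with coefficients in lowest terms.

~R = -\frac{1}{2} e_{1} + \frac{1}{2} e_{2} + \frac{3}{5} e_{3}, and R ~R = \frac{43}{50}, so R^-1 = ~R / (\frac{43}{50}).
R v = -\frac{13}{2} + e_{12} - \frac{23}{20} e_{13} + \frac{47}{20} e_{23}
Answer: \frac{153}{43} e_{1} - \frac{67}{43} e_{2} - \frac{565}{86} e_{3}


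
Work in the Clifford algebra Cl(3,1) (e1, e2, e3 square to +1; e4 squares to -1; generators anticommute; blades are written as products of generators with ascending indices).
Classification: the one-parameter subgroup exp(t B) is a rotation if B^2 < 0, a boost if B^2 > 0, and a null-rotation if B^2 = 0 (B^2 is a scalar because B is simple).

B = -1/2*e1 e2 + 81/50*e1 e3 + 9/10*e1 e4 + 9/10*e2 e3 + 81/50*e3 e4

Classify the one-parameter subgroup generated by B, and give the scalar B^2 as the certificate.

B^2 term by term: the squares give (-1/2)^2*(e1 e2)^2 + (81/50)^2*(e1 e3)^2 + (9/10)^2*(e1 e4)^2 + (9/10)^2*(e2 e3)^2 + (81/50)^2*(e3 e4)^2 = 1/4*(-1) + 6561/2500*(-1) + 81/100*(+1) + 81/100*(-1) + 6561/2500*(+1) = -1/4 (each basis 2-blade squares to minus the product of its generators' squares); cross terms between blades sharing an index anticommute and cancel; the commuting (index-disjoint) pairs give grade-4 terms 2*c*c'*(blade product), which cancel blade by blade — e1 e2 e3 e4: -81/50 + 81/50 = 0 — confirming B is simple. So B^2 = -1/4.
Answer: rotation, certificate B^2 = -1/4. The invariant at work: B^2 = -1/4 is unchanged by conjugation, hence its sign classifies the subgroup whatever basis B is written in.


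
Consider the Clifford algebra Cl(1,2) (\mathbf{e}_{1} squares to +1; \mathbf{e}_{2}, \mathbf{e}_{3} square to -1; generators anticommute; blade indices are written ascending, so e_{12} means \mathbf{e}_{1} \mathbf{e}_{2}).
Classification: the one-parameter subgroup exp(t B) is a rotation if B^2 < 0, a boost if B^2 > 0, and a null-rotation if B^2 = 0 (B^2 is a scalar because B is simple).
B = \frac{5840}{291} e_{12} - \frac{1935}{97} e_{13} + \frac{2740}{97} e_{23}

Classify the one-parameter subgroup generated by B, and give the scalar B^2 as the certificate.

B^2 term by term: the squares give (\frac{5840}{291})^2*(e_{12})^2 + (-\frac{1935}{97})^2*(e_{13})^2 + (\frac{2740}{97})^2*(e_{23})^2 = \frac{34105600}{84681}*(+1) + \frac{3744225}{9409}*(+1) + \frac{7507600}{9409}*(-1) = \frac{25}{9} (each basis 2-blade squares to minus the product of its generators' squares); cross terms between blades sharing an index anticommute and cancel. So B^2 = \frac{25}{9}.
Answer: boost, certificate B^2 = \frac{25}{9}. Because \frac{25}{9} is invariant under every versor sandwich, the classification follows from its sign alone.


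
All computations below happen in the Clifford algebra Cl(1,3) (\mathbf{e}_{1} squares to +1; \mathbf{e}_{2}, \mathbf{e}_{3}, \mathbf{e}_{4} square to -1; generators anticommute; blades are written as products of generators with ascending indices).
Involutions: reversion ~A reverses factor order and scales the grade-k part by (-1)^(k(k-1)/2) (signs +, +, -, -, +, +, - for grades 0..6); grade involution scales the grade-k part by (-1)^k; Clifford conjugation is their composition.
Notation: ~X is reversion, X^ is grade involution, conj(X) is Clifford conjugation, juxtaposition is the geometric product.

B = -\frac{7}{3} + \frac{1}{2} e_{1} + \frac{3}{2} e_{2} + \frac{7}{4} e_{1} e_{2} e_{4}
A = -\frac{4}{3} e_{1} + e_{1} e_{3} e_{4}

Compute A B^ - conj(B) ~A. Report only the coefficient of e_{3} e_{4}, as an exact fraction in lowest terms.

first term: \frac{2}{3} + \frac{28}{9} e_{1} + 2 e_{1} e_{2} + \frac{7}{4} e_{2} e_{3} + \frac{7}{3} e_{2} e_{4} - \frac{1}{2} e_{3} e_{4} - \frac{7}{3} e_{1} e_{3} e_{4} - \frac{3}{2} e_{1} e_{2} e_{3} e_{4}
second term: \frac{2}{3} + \frac{28}{9} e_{1} - 2 e_{1} e_{2} - \frac{7}{4} e_{2} e_{3} - \frac{7}{3} e_{2} e_{4} + \frac{1}{2} e_{3} e_{4} + \frac{7}{3} e_{1} e_{3} e_{4} - \frac{3}{2} e_{1} e_{2} e_{3} e_{4}
Answer: -1


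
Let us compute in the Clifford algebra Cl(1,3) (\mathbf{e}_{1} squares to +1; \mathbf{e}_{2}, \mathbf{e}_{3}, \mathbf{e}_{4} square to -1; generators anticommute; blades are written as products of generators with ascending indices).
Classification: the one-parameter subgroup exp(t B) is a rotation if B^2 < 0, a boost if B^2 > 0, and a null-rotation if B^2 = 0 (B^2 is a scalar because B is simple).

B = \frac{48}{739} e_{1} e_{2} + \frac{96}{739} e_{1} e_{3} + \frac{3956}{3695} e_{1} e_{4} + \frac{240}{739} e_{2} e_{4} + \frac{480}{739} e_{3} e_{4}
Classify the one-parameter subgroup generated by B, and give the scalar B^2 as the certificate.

B^2 term by term: the squares give (\frac{48}{739})^2*(e_{1} e_{2})^2 + (\frac{96}{739})^2*(e_{1} e_{3})^2 + (\frac{3956}{3695})^2*(e_{1} e_{4})^2 + (\frac{240}{739})^2*(e_{2} e_{4})^2 + (\frac{480}{739})^2*(e_{3} e_{4})^2 = \frac{2304}{546121}*(+1) + \frac{9216}{546121}*(+1) + \frac{15649936}{13653025}*(+1) + \frac{57600}{546121}*(-1) + \frac{230400}{546121}*(-1) = \frac{16}{25} (each basis 2-blade squares to minus the product of its generators' squares); cross terms between blades sharing an index anticommute and cancel; the commuting (index-disjoint) pairs give grade-4 terms 2*c*c'*(blade product), which cancel blade by blade — e_{1} e_{2} e_{3} e_{4}: \frac{46080}{546121} - \frac{46080}{546121} = 0 — confirming B is simple. So B^2 = \frac{16}{25}.
Answer: boost, certificate B^2 = \frac{16}{25}. Key observation: B^2 = \frac{16}{25} is a conjugation invariant, so its sign decides the class regardless of the surface form of B.


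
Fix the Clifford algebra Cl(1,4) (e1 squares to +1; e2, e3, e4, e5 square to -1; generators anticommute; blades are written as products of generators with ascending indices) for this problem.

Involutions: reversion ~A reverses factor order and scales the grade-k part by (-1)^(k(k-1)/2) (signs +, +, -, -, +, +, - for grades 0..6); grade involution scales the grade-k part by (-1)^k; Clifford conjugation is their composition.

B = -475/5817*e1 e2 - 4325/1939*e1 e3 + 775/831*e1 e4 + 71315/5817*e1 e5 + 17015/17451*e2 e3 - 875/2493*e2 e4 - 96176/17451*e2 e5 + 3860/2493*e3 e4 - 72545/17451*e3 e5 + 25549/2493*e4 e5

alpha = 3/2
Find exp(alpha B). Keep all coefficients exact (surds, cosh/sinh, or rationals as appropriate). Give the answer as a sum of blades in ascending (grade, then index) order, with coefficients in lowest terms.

B^2 term by term: the squares give (-475/5817)^2*(e1 e2)^2 + (-4325/1939)^2*(e1 e3)^2 + (775/831)^2*(e1 e4)^2 + (71315/5817)^2*(e1 e5)^2 + (17015/17451)^2*(e2 e3)^2 + (-875/2493)^2*(e2 e4)^2 + (-96176/17451)^2*(e2 e5)^2 + (3860/2493)^2*(e3 e4)^2 + (-72545/17451)^2*(e3 e5)^2 + (25549/2493)^2*(e4 e5)^2 = 225625/33837489*(+1) + 18705625/3759721*(+1) + 600625/690561*(+1) + 5085829225/33837489*(+1) + 289510225/304537401*(-1) + 765625/6215049*(-1) + 9249822976/304537401*(-1) + 14899600/6215049*(-1) + 5262777025/304537401*(-1) + 652751401/6215049*(-1) = 0 (each basis 2-blade squares to minus the product of its generators' squares); cross terms between blades sharing an index anticommute and cancel; the commuting (index-disjoint) pairs give grade-4 terms 2*c*c'*(blade product), which cancel blade by blade — e1 e2 e3 e4: -3667000/14501781 - 1081250/690561 + 26373250/14501781 = 0; e1 e2 e3 e5: 68917750/101512467 - 831922400/33837489 + 2426849450/101512467 = 0; e1 e2 e4 e5: -24271550/14501781 + 149072800/14501781 - 17828750/2071683 = 0; e1 e3 e4 e5: -220998850/4833927 + 112444750/14501781 + 550551800/14501781 = 0; e2 e3 e4 e5: 869432470/43505343 - 18136250/6215049 - 742478720/43505343 = 0 — confirming B is simple. So B^2 = 0.
B^2 = 0, and the exponential is exactly linear here: exp(alpha B) = 1 + alpha B (parabolic case).
Answer: 1 - 475/3878*e1 e2 - 12975/3878*e1 e3 + 775/554*e1 e4 + 71315/3878*e1 e5 + 17015/11634*e2 e3 - 875/1662*e2 e4 - 48088/5817*e2 e5 + 1930/831*e3 e4 - 72545/11634*e3 e5 + 25549/1662*e4 e5


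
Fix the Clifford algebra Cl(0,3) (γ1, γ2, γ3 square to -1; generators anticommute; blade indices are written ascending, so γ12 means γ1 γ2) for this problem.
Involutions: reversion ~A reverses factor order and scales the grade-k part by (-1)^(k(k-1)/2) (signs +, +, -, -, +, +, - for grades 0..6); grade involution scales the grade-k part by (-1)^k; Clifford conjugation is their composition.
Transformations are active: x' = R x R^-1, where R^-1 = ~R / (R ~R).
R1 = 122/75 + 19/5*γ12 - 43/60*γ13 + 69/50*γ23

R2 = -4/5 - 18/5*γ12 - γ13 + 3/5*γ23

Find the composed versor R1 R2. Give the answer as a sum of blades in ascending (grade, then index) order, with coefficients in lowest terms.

Distribute over the terms of R1 (each basis-blade product reordered to ascending indices, repeated generators contracted through their squares):
(122/75) R2 = -488/375 - 732/125*γ12 - 122/75*γ13 + 122/125*γ23
(19/5*γ12) R2 = 342/25 - 76/25*γ12 - 57/25*γ13 - 19/5*γ23
(-43/60*γ13) R2 = -43/60 - 43/100*γ12 + 43/75*γ13 - 129/50*γ23
(69/50*γ23) R2 = -207/250 + 69/50*γ12 - 621/125*γ13 - 138/125*γ23
Summing the partial products and collecting blades:
Answer: 5417/500 - 3973/500*γ12 - 3113/375*γ13 - 1627/250*γ23


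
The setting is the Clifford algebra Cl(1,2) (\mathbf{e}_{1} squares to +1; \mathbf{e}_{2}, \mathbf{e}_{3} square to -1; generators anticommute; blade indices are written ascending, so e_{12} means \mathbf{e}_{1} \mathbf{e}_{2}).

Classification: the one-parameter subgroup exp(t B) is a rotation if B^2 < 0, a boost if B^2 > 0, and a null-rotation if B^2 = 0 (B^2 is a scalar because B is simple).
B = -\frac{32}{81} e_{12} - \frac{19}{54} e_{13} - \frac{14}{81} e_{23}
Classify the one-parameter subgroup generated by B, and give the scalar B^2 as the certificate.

B^2 term by term: the squares give (-\frac{32}{81})^2*(e_{12})^2 + (-\frac{19}{54})^2*(e_{13})^2 + (-\frac{14}{81})^2*(e_{23})^2 = \frac{1024}{6561}*(+1) + \frac{361}{2916}*(+1) + \frac{196}{6561}*(-1) = \frac{1}{4} (each basis 2-blade squares to minus the product of its generators' squares); cross terms between blades sharing an index anticommute and cancel. So B^2 = \frac{1}{4}.
Answer: boost, certificate B^2 = \frac{1}{4}. The class reads off the invariant scalar \frac{1}{4} directly.


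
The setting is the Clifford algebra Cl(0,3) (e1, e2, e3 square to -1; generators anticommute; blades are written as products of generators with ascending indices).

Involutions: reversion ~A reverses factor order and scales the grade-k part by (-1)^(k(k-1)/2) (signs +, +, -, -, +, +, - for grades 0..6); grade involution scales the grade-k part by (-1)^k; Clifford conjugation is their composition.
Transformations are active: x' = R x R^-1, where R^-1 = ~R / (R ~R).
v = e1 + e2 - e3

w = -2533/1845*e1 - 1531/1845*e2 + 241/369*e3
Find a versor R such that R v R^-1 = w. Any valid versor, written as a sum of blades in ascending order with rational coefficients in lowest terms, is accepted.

Since q(v) = q(w) = -3, the sum R = v + w = -688/1845*e1 + 314/1845*e2 - 128/369*e3 does the job whenever invertible.
Answer: -688/1845*e1 + 314/1845*e2 - 128/369*e3


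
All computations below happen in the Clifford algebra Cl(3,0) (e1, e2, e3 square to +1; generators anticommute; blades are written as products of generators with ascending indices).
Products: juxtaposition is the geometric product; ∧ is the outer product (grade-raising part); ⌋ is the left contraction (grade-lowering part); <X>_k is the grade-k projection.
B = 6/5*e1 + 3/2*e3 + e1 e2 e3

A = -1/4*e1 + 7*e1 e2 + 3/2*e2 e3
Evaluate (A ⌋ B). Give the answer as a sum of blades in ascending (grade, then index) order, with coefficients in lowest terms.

step 1: -3/10 - 3/2*e1 - 7*e3 - 1/4*e2 e3
Answer: -3/10 - 3/2*e1 - 7*e3 - 1/4*e2 e3


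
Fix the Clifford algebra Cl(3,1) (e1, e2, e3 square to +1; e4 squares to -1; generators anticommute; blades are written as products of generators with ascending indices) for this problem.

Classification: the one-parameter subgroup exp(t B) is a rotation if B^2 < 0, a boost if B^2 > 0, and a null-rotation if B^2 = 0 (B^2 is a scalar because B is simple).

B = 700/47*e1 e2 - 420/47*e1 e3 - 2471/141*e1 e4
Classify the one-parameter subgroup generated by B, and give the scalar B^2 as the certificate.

B^2 term by term: the squares give (700/47)^2*(e1 e2)^2 + (-420/47)^2*(e1 e3)^2 + (-2471/141)^2*(e1 e4)^2 = 490000/2209*(-1) + 176400/2209*(-1) + 6105841/19881*(+1) = 49/9 (each basis 2-blade squares to minus the product of its generators' squares); cross terms between blades sharing an index anticommute and cancel. So B^2 = 49/9.
Answer: boost, certificate B^2 = 49/9. Because 49/9 is invariant under every versor sandwich, the classification follows from its sign alone.


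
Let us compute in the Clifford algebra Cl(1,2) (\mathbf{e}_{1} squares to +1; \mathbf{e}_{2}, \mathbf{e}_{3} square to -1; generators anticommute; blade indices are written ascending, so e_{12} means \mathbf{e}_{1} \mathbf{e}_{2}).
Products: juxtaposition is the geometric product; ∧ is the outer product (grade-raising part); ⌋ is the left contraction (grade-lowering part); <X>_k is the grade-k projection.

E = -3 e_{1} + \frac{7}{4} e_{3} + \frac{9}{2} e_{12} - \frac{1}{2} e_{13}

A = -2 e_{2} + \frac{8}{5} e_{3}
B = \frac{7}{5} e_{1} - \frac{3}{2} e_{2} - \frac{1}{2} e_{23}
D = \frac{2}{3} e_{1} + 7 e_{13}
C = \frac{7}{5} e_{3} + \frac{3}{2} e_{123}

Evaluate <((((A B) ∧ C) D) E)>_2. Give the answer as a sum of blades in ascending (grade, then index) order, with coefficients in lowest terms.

step 1: -3 - \frac{4}{5} e_{2} - e_{3} + \frac{14}{5} e_{12} - \frac{56}{25} e_{13} + \frac{12}{5} e_{23}
step 2: -\frac{21}{5} e_{3} - \frac{28}{25} e_{23} - \frac{29}{50} e_{123}
step 3: -\frac{147}{5} e_{1} + \frac{203}{50} e_{2} + \frac{196}{25} e_{12} + \frac{14}{5} e_{13} - \frac{29}{75} e_{23} - \frac{56}{75} e_{123}
step 4: \frac{3052}{25} + \frac{1337}{100} e_{1} - \frac{32543}{300} e_{2} + \frac{987}{50} e_{3} + \frac{997}{75} e_{12} - \frac{5319}{100} e_{13} + \frac{5173}{200} e_{23} + \frac{1691}{100} e_{123}
step 5: \frac{997}{75} e_{12} - \frac{5319}{100} e_{13} + \frac{5173}{200} e_{23}
Answer: \frac{997}{75} e_{12} - \frac{5319}{100} e_{13} + \frac{5173}{200} e_{23}


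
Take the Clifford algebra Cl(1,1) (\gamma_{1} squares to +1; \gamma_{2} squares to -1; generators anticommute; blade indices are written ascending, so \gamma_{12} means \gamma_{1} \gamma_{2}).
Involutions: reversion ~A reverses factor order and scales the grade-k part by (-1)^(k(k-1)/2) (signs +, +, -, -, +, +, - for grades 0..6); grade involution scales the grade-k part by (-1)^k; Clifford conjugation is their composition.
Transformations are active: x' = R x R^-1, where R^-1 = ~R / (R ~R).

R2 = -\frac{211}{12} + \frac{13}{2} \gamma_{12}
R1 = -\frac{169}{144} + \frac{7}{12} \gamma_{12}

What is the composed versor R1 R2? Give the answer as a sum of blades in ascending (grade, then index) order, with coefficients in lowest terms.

Distribute over the terms of R1 (each basis-blade product reordered to ascending indices, repeated generators contracted through their squares):
(-\frac{169}{144}) R2 = \frac{35659}{1728} - \frac{2197}{288} \gamma_{12}
(\frac{7}{12} \gamma_{12}) R2 = \frac{91}{24} - \frac{1477}{144} \gamma_{12}
Summing the partial products and collecting blades:
Answer: \frac{42211}{1728} - \frac{1717}{96} \gamma_{12}


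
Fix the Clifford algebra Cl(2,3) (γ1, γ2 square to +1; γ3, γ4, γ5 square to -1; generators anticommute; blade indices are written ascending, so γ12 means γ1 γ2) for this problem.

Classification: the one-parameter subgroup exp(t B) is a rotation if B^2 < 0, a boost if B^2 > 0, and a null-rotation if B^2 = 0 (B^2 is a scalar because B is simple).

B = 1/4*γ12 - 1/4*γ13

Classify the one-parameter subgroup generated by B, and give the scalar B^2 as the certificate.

B^2 term by term: the squares give (1/4)^2*(γ12)^2 + (-1/4)^2*(γ13)^2 = 1/16*(-1) + 1/16*(+1) = 0 (each basis 2-blade squares to minus the product of its generators' squares); cross terms between blades sharing an index anticommute and cancel. So B^2 = 0.
Answer: null-rotation, certificate B^2 = 0. The class reads off the invariant scalar 0 directly.


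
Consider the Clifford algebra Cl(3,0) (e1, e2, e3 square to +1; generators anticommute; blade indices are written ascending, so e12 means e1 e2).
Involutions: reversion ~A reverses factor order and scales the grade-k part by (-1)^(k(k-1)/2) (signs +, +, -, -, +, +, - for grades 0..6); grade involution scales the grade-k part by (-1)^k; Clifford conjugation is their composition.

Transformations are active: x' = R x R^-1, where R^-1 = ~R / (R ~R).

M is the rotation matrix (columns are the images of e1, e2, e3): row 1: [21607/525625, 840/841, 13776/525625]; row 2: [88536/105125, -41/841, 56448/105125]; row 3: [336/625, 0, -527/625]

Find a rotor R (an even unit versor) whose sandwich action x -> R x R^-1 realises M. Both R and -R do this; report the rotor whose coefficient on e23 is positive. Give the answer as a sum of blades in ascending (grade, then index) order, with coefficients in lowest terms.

Method: write R = a + b12*e12 + b13*e13 + b23*e23 with a^2 + b12^2 + b13^2 + b23^2 = 1 (so R^-1 = ~R). Expanding the columns R e_j ~R gives tr M = 4a^2 - 1 and, from the antisymmetric part, M21 - M12 = -4a*b12, M13 - M31 = 4a*b13, M32 - M23 = -4a*b23.
Here tr M = -17889/21025, so a^2 = (1 + tr M)/4 = 784/21025 and a = ±28/145. Taking a = 28/145: M21 - M12 = -16464/105125, M13 - M31 = -10752/21025, M32 - M23 = -56448/105125, giving b12 = 147/725, b13 = -96/145, b23 = 504/725, i.e. R = 28/145 + 147/725*e12 - 96/145*e13 + 504/725*e23.
Its e23 coefficient is already positive.
Answer: 28/145 + 147/725*e12 - 96/145*e13 + 504/725*e23. Why the constraint matters: R and -R act identically through the sandwich — M has trace -17889/21025 either way — so only the sign condition on e23 picks one of the two preimages.


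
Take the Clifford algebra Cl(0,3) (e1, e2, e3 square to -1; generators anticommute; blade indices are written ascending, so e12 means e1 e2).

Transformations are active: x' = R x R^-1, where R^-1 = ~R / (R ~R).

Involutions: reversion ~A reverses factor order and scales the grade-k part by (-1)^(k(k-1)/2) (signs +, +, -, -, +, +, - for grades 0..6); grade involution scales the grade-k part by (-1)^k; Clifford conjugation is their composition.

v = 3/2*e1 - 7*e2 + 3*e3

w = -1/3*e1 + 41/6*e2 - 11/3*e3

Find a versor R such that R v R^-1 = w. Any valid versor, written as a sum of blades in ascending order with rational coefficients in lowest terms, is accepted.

Equal squares first: v^2 = w^2 = -241/4. Then v + w = 7/6*e1 - 1/6*e2 - 2/3*e3 is a versor taking v to w, provided it is invertible.
Answer: 7/6*e1 - 1/6*e2 - 2/3*e3


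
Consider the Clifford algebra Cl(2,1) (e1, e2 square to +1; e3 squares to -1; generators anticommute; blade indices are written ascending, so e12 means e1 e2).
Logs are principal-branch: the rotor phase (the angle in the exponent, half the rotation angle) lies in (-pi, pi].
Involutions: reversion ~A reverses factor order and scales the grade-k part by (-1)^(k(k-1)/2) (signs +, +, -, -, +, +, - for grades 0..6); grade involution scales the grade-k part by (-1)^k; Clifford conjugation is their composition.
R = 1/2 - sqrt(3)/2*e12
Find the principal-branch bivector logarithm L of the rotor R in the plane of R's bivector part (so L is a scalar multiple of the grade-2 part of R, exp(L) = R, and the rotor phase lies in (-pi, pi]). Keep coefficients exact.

The scalar part of R is 1/2, which pins the rotor phase on the principal branch; dividing the bivector part by the sine of that phase recovers the unit plane, and L is the phase times that plane.
Concretely: cos(phase) = 1/2 gives phase = ±pi/3, and since phase/sin(phase) is even the sign is immaterial: L = (phase/sin(phase)) * <R>_2 = (2*sqrt(3)*pi/9) * <R>_2.
Answer: -pi/3*e12


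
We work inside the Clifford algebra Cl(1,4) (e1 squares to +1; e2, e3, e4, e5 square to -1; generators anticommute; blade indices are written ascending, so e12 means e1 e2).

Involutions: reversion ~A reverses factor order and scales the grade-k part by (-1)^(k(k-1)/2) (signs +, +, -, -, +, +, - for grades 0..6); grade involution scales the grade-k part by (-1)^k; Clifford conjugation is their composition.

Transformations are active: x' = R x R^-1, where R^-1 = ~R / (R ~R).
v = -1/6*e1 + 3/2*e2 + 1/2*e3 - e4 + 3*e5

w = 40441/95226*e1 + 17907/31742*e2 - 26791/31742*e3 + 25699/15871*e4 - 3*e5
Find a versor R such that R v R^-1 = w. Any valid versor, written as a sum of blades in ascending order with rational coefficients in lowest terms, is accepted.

A norm check does it: q(v) = q(w) = -449/36, hence R = v + w = 4095/15871*e1 + 32760/15871*e2 - 5460/15871*e3 + 9828/15871*e4 realises the map — parallel part kept, (v - w)/2 negated, v carried to w.
Answer: 4095/15871*e1 + 32760/15871*e2 - 5460/15871*e3 + 9828/15871*e4


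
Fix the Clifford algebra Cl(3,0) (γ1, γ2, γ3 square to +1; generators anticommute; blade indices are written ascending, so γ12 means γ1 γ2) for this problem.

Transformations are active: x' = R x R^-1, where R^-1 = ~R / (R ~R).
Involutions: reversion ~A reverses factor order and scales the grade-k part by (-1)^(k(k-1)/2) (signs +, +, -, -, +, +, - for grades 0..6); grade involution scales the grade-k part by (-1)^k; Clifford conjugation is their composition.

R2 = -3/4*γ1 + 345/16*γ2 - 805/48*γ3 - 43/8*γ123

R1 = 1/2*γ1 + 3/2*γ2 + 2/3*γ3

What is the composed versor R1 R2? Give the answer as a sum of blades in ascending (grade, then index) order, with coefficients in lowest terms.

Distribute over the terms of R1 (each basis-blade product reordered to ascending indices, repeated generators contracted through their squares):
(1/2*γ1) R2 = -3/8 + 345/32*γ12 - 805/96*γ13 - 43/16*γ23
(3/2*γ2) R2 = 1035/32 + 9/8*γ12 + 129/16*γ13 - 805/32*γ23
(2/3*γ3) R2 = -805/72 - 43/12*γ12 + 1/2*γ13 - 115/8*γ23
Summing the partial products and collecting blades:
Answer: 5987/288 + 799/96*γ12 + 17/96*γ13 - 1351/32*γ23


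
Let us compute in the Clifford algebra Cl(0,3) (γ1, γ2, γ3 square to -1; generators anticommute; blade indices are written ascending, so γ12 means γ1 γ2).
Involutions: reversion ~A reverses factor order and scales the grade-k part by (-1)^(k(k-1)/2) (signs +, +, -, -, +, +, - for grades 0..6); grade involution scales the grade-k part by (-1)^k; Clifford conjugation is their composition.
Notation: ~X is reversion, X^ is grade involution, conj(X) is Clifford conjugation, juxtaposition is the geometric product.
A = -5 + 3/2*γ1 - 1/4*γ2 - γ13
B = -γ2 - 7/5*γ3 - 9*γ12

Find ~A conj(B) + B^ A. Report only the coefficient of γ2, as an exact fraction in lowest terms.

first term: 1/4 - 73/20*γ1 - 37/2*γ2 - 7*γ3 - 87/2*γ12 + 21/10*γ13 - 187/20*γ23 - γ123
second term: 1/4 - 73/20*γ1 - 37/2*γ2 - 7*γ3 + 87/2*γ12 - 21/10*γ13 + 187/20*γ23 + γ123
Answer: -37


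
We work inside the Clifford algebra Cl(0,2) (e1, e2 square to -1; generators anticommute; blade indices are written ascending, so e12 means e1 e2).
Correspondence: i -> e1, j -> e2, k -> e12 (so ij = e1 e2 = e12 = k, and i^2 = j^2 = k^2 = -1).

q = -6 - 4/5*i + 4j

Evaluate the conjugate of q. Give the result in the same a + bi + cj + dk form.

In blades: q = -6 - 4/5*e1 + 4*e2.
Conjugation here is Clifford conjugation: the scalar is fixed and the grade-1 and grade-2 blades all flip sign, giving -6 + 4/5*e1 - 4*e2; translating back:
Answer: -6 + 4/5*i - 4j


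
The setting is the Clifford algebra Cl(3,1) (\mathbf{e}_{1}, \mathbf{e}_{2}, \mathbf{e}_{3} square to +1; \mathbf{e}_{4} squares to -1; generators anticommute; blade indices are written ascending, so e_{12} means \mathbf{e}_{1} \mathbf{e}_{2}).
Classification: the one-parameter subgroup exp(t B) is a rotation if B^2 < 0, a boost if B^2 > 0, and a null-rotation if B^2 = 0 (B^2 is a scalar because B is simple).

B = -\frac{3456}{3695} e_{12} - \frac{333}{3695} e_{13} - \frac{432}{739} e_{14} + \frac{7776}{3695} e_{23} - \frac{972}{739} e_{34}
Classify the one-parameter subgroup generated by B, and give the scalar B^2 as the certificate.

B^2 term by term: the squares give (-\frac{3456}{3695})^2*(e_{12})^2 + (-\frac{333}{3695})^2*(e_{13})^2 + (-\frac{432}{739})^2*(e_{14})^2 + (\frac{7776}{3695})^2*(e_{23})^2 + (-\frac{972}{739})^2*(e_{34})^2 = \frac{11943936}{13653025}*(-1) + \frac{110889}{13653025}*(-1) + \frac{186624}{546121}*(+1) + \frac{60466176}{13653025}*(-1) + \frac{944784}{546121}*(+1) = -\frac{81}{25} (each basis 2-blade squares to minus the product of its generators' squares); cross terms between blades sharing an index anticommute and cancel; the commuting (index-disjoint) pairs give grade-4 terms 2*c*c'*(blade product), which cancel blade by blade — e_{1234}: \frac{6718464}{2730605} - \frac{6718464}{2730605} = 0 — confirming B is simple. So B^2 = -\frac{81}{25}.
Answer: rotation, certificate B^2 = -\frac{81}{25}. The invariant at work: B^2 = -\frac{81}{25} is unchanged by conjugation, hence its sign classifies the subgroup whatever basis B is written in.


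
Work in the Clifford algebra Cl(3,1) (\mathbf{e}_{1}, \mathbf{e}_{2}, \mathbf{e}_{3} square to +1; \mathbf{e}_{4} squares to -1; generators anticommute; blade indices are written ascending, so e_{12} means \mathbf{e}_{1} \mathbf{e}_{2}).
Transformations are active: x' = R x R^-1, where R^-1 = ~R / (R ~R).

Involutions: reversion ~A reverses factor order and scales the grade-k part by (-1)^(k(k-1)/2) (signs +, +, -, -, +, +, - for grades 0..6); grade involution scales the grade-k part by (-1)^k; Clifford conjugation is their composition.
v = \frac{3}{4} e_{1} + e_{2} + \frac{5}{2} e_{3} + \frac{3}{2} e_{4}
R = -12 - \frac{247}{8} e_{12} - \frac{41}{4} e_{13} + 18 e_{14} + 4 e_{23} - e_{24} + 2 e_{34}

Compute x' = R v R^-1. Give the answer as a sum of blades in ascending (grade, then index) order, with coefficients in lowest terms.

~R = -12 + \frac{247}{8} e_{12} + \frac{41}{4} e_{13} - 18 e_{14} - 4 e_{23} + e_{24} - 2 e_{34}, and R ~R = \frac{56917}{64}, so R^-1 = ~R / (\frac{56917}{64}).
R v = -\frac{185}{2} e_{1} + \frac{725}{32} e_{2} - \frac{469}{16} e_{3} - \frac{71}{2} e_{4} - \frac{1023}{16} e_{123} - \frac{1041}{16} e_{124} - \frac{471}{8} e_{134} + \frac{21}{2} e_{234}
Answer: \frac{41943}{32524} e_{1} - \frac{46885}{8131} e_{2} + \frac{5263}{16262} e_{3} + \frac{88257}{16262} e_{4}


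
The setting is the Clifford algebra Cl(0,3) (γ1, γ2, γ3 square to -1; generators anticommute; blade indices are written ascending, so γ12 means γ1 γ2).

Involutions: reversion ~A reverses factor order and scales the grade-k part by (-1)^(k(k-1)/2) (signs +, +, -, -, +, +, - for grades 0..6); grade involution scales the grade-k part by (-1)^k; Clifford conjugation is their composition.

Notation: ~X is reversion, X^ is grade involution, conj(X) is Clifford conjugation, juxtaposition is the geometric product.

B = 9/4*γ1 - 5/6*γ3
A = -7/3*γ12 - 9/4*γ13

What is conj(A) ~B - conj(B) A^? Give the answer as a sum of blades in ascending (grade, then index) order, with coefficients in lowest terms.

first term: 15/8*γ1 + 21/4*γ2 + 81/16*γ3 - 35/18*γ123
second term: -15/8*γ1 - 21/4*γ2 - 81/16*γ3 - 35/18*γ123
Answer: 15/4*γ1 + 21/2*γ2 + 81/8*γ3


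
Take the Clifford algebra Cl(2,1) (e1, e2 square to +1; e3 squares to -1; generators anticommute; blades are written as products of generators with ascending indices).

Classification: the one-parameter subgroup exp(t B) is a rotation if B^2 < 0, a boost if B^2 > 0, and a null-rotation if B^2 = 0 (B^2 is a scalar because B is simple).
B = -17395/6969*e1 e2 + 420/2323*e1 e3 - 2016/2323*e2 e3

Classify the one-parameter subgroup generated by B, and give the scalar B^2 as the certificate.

B^2 term by term: the squares give (-17395/6969)^2*(e1 e2)^2 + (420/2323)^2*(e1 e3)^2 + (-2016/2323)^2*(e2 e3)^2 = 302586025/48566961*(-1) + 176400/5396329*(+1) + 4064256/5396329*(+1) = -49/9 (each basis 2-blade squares to minus the product of its generators' squares); cross terms between blades sharing an index anticommute and cancel. So B^2 = -49/9.
Answer: rotation, certificate B^2 = -49/9. The invariant at work: B^2 = -49/9 is unchanged by conjugation, hence its sign classifies the subgroup whatever basis B is written in.


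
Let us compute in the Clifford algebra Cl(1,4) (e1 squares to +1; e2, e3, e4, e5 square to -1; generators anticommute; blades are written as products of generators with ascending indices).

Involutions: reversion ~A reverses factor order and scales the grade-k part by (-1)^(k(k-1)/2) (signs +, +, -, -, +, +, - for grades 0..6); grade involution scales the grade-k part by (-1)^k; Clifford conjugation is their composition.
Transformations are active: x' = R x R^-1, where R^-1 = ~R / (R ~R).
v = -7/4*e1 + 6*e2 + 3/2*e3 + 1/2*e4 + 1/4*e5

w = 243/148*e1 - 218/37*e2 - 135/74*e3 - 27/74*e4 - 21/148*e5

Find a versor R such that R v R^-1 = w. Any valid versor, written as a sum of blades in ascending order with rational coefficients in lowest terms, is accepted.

R = v + w = -4/37*e1 + 4/37*e2 - 12/37*e3 + 5/37*e4 + 4/37*e5 works: the equal norms (-71/2) guarantee its sandwich swaps v into w.
Answer: -4/37*e1 + 4/37*e2 - 12/37*e3 + 5/37*e4 + 4/37*e5


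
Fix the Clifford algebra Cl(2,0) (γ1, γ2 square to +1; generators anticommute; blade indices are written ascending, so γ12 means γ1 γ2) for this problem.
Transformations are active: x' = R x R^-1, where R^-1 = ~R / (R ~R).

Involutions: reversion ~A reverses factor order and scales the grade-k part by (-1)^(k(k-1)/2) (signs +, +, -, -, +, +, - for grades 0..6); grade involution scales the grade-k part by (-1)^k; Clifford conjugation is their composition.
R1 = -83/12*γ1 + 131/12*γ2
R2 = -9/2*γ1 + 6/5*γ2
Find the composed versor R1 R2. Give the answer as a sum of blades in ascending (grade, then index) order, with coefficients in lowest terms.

Distribute over the terms of R1 (each basis-blade product reordered to ascending indices, repeated generators contracted through their squares):
(-83/12*γ1) R2 = 249/8 - 83/10*γ12
(131/12*γ2) R2 = 131/10 + 393/8*γ12
Summing the partial products and collecting blades:
Answer: 1769/40 + 1633/40*γ12


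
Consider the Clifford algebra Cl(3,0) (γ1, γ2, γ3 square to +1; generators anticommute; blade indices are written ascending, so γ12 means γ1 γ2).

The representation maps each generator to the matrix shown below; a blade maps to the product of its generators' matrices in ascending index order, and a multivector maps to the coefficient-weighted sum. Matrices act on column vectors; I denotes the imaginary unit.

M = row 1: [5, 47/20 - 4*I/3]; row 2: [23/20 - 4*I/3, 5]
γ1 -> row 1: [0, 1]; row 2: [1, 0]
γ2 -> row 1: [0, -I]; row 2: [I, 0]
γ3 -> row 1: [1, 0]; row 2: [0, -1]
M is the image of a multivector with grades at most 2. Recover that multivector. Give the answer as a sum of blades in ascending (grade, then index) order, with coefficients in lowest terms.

Method: 1, rho(γ1), rho(γ2), rho(γ3) form a trace-orthogonal basis of the 2x2 complex matrices (tr(X Y) = 2 if X = Y, else 0), so M = m0*1 + m1*rho(γ1) + m2*rho(γ2) + m3*rho(γ3) with m0 = tr(M)/2 = 5, m1 = tr(M rho(γ1))/2 = 7/4 - 4*I/3, m2 = tr(M rho(γ2))/2 = 3*I/5, m3 = tr(M rho(γ3))/2 = 0.
Multiplying table entries, the bivector images are rho(γ12) = I*rho(γ3), rho(γ13) = -I*rho(γ2), rho(γ23) = I*rho(γ1); with real blade coefficients the real parts of m0..m3 are the coefficients of 1, γ1, γ2, γ3 and the imaginary parts give the bivectors (γ23: Im m1, γ13: -Im m2, γ12: Im m3).
Answer: 5 + 7/4*γ1 - 3/5*γ13 - 4/3*γ23


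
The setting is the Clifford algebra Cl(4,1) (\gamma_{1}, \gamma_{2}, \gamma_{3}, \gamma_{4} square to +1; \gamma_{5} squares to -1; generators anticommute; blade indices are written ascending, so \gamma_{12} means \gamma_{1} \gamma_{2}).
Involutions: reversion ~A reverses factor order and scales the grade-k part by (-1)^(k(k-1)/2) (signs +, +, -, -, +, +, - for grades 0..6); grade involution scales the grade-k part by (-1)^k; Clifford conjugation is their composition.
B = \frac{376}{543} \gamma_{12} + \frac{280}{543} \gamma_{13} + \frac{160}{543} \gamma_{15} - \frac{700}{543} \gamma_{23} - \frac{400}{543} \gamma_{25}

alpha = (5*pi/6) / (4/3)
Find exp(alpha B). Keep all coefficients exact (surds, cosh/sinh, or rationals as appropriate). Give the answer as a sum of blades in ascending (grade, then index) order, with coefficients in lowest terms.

B^2 term by term: the squares give (\frac{376}{543})^2*(\gamma_{12})^2 + (\frac{280}{543})^2*(\gamma_{13})^2 + (\frac{160}{543})^2*(\gamma_{15})^2 + (-\frac{700}{543})^2*(\gamma_{23})^2 + (-\frac{400}{543})^2*(\gamma_{25})^2 = \frac{141376}{294849}*(-1) + \frac{78400}{294849}*(-1) + \frac{25600}{294849}*(+1) + \frac{490000}{294849}*(-1) + \frac{160000}{294849}*(+1) = -\frac{16}{9} (each basis 2-blade squares to minus the product of its generators' squares); cross terms between blades sharing an index anticommute and cancel; the commuting (index-disjoint) pairs give grade-4 terms 2*c*c'*(blade product), which cancel blade by blade — \gamma_{1235}: \frac{224000}{294849} - \frac{224000}{294849} = 0 — confirming B is simple. So B^2 = -\frac{16}{9}.
B^2 = -\frac{16}{9} — the series telescopes trigonometrically here: l = \frac{4}{3}, alpha*l = \frac{5 \pi}{6}, so exp(alpha B) = cos(\frac{5 \pi}{6}) + (sin(\frac{5 \pi}{6})/(\frac{4}{3}))*B = - \frac{\sqrt{3}}{2} + (\frac{3}{8})*B.
Answer: - \frac{\sqrt{3}}{2} + \frac{47}{181} \gamma_{12} + \frac{35}{181} \gamma_{13} + \frac{20}{181} \gamma_{15} - \frac{175}{362} \gamma_{23} - \frac{50}{181} \gamma_{25}


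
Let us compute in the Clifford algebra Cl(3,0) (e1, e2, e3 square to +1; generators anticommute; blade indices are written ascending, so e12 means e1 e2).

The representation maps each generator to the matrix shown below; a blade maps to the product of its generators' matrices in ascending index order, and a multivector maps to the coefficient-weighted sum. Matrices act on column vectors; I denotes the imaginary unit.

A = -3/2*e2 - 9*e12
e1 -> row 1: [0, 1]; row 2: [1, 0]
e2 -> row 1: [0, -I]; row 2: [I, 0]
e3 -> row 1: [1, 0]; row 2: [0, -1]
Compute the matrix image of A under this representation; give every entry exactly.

Bivector images (products of the table entries): rho(e12) = rho(e1)rho(e2) = row 1: [I, 0]; row 2: [0, -I].
M = (-3/2)*rho(e2) + (-9)*rho(e12), summed entrywise:
Answer: row 1: [-9*I, 3*I/2]; row 2: [-3*I/2, 9*I]


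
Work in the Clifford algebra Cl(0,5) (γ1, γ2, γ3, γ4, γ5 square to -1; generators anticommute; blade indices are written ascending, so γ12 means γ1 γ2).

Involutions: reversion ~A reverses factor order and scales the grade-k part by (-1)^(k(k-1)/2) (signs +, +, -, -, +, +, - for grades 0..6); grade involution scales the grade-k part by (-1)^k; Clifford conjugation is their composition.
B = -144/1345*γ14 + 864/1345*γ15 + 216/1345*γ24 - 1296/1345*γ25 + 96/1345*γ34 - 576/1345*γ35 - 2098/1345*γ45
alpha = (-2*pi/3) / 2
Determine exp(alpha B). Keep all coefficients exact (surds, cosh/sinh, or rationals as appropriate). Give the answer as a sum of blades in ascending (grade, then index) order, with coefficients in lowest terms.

B^2 term by term: the squares give (-144/1345)^2*(γ14)^2 + (864/1345)^2*(γ15)^2 + (216/1345)^2*(γ24)^2 + (-1296/1345)^2*(γ25)^2 + (96/1345)^2*(γ34)^2 + (-576/1345)^2*(γ35)^2 + (-2098/1345)^2*(γ45)^2 = 20736/1809025*(-1) + 746496/1809025*(-1) + 46656/1809025*(-1) + 1679616/1809025*(-1) + 9216/1809025*(-1) + 331776/1809025*(-1) + 4401604/1809025*(-1) = -4 (each basis 2-blade squares to minus the product of its generators' squares); cross terms between blades sharing an index anticommute and cancel; the commuting (index-disjoint) pairs give grade-4 terms 2*c*c'*(blade product), which cancel blade by blade — γ1245: -373248/1809025 + 373248/1809025 = 0; γ1345: -165888/1809025 + 165888/1809025 = 0; γ2345: 248832/1809025 - 248832/1809025 = 0 — confirming B is simple. So B^2 = -4.
B^2 = -4 — circular case — the even/odd split gives cos and sin: l = 2, alpha*l = -2*pi/3, so exp(alpha B) = cos(-2*pi/3) + (sin(-2*pi/3)/2)*B = -1/2 + (-sqrt(3)/4)*B.
Answer: -1/2 + 36*sqrt(3)/1345*γ14 - 216*sqrt(3)/1345*γ15 - 54*sqrt(3)/1345*γ24 + 324*sqrt(3)/1345*γ25 - 24*sqrt(3)/1345*γ34 + 144*sqrt(3)/1345*γ35 + 1049*sqrt(3)/2690*γ45


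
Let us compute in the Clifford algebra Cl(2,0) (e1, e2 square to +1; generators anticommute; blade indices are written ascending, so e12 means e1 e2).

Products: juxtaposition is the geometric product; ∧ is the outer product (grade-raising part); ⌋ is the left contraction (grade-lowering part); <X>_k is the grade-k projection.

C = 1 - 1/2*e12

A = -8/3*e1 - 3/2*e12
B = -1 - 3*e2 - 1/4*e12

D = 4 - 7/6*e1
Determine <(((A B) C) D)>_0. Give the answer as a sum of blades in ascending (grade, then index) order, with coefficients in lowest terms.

step 1: -3/8 + 43/6*e1 + 2/3*e2 + 19/2*e12
step 2: 35/8 + 15/2*e1 - 35/12*e2 + 155/16*e12
step 3: 35/4 + 1195/48*e1 - 35/96*e2 + 2545/72*e12
step 4: 35/4
Answer: 35/4


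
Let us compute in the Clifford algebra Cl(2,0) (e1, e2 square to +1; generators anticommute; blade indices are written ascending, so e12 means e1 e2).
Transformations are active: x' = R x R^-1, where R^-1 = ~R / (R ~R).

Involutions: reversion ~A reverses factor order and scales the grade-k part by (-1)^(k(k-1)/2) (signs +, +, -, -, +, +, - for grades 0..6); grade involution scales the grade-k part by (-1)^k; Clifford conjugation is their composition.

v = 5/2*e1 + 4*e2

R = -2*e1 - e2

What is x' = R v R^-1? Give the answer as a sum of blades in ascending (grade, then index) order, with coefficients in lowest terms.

~R = -2*e1 - e2, and R ~R = 5, so R^-1 = ~R / (5).
R v = -9 - 11/2*e12
Answer: 47/10*e1 - 2/5*e2
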